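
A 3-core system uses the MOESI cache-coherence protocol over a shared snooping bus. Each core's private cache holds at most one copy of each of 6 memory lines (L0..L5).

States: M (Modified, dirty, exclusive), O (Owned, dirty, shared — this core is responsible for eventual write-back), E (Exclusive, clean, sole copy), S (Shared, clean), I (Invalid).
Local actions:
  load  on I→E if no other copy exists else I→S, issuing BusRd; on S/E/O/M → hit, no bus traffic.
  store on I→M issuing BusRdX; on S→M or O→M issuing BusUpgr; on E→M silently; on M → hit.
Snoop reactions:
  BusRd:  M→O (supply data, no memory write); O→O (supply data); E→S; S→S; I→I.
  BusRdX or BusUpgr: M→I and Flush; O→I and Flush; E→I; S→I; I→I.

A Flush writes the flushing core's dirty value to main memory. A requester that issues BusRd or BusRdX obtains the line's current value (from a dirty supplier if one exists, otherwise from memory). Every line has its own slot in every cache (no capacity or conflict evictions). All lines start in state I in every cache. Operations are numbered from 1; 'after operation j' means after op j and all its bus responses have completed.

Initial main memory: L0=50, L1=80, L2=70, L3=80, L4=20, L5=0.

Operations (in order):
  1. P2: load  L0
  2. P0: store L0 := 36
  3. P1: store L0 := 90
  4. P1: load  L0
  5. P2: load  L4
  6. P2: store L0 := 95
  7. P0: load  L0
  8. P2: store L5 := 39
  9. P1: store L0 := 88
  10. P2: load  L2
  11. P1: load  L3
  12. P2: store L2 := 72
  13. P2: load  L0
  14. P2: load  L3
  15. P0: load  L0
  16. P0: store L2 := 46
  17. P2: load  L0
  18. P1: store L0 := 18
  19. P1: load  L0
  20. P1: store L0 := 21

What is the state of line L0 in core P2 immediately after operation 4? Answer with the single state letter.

state = I

step 1: P2: load  L0  ⟶  IIE  (L0)  txn=BusRd  M[L0]=50
step 2: P0: store L0 := 36  ⟶  MII  (L0)  txn=BusRdX  M[L0]=50
step 3: P1: store L0 := 90  ⟶  IMI  (L0)  txn=BusRdX+Flush  M[L0]=36
step 4: P1: load  L0  ⟶  IMI  (L0)  txn=∅  M[L0]=36
step 5: P2: load  L4  ⟶  IIE  (L4)  txn=BusRd  M[L4]=20
step 6: P2: store L0 := 95  ⟶  IIM  (L0)  txn=BusRdX+Flush  M[L0]=90
step 7: P0: load  L0  ⟶  SIO  (L0)  txn=BusRd  M[L0]=90
step 8: P2: store L5 := 39  ⟶  IIM  (L5)  txn=BusRdX  M[L5]=0
step 9: P1: store L0 := 88  ⟶  IMI  (L0)  txn=BusRdX+Flush  M[L0]=95
step 10: P2: load  L2  ⟶  IIE  (L2)  txn=BusRd  M[L2]=70
step 11: P1: load  L3  ⟶  IEI  (L3)  txn=BusRd  M[L3]=80
step 12: P2: store L2 := 72  ⟶  IIM  (L2)  txn=∅  M[L2]=70
step 13: P2: load  L0  ⟶  IOS  (L0)  txn=BusRd  M[L0]=95
step 14: P2: load  L3  ⟶  ISS  (L3)  txn=BusRd  M[L3]=80
step 15: P0: load  L0  ⟶  SOS  (L0)  txn=BusRd  M[L0]=95
step 16: P0: store L2 := 46  ⟶  MII  (L2)  txn=BusRdX+Flush  M[L2]=72
step 17: P2: load  L0  ⟶  SOS  (L0)  txn=∅  M[L0]=95
step 18: P1: store L0 := 18  ⟶  IMI  (L0)  txn=BusUpgr  M[L0]=95
step 19: P1: load  L0  ⟶  IMI  (L0)  txn=∅  M[L0]=95
step 20: P1: store L0 := 21  ⟶  IMI  (L0)  txn=∅  M[L0]=95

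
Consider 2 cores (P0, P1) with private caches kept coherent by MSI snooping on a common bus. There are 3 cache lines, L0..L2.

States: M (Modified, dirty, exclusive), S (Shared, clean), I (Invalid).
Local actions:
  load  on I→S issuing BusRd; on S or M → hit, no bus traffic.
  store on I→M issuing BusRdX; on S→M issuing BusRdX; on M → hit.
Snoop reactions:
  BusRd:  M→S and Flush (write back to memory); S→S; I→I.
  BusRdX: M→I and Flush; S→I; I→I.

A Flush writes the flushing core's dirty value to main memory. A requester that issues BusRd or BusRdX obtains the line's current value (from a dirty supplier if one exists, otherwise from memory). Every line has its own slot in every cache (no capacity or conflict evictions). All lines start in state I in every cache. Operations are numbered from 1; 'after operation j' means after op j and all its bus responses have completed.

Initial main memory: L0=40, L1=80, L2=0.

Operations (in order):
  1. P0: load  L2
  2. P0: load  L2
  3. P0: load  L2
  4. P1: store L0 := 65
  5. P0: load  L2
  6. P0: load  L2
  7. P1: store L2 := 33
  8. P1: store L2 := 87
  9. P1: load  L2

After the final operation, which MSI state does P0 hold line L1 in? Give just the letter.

  op1 P0: load  L2 → S/I on L2; bus BusRd; mem=0
  op2 P0: load  L2 → S/I on L2; bus (none); mem=0
  op3 P0: load  L2 → S/I on L2; bus (none); mem=0
  op4 P1: store L0 := 65 → I/M on L0; bus BusRdX; mem=40
  op5 P0: load  L2 → S/I on L2; bus (none); mem=0
  op6 P0: load  L2 → S/I on L2; bus (none); mem=0
  op7 P1: store L2 := 33 → I/M on L2; bus BusRdX; mem=0
  op8 P1: store L2 := 87 → I/M on L2; bus (none); mem=0
  op9 P1: load  L2 → I/M on L2; bus (none); mem=0

state = I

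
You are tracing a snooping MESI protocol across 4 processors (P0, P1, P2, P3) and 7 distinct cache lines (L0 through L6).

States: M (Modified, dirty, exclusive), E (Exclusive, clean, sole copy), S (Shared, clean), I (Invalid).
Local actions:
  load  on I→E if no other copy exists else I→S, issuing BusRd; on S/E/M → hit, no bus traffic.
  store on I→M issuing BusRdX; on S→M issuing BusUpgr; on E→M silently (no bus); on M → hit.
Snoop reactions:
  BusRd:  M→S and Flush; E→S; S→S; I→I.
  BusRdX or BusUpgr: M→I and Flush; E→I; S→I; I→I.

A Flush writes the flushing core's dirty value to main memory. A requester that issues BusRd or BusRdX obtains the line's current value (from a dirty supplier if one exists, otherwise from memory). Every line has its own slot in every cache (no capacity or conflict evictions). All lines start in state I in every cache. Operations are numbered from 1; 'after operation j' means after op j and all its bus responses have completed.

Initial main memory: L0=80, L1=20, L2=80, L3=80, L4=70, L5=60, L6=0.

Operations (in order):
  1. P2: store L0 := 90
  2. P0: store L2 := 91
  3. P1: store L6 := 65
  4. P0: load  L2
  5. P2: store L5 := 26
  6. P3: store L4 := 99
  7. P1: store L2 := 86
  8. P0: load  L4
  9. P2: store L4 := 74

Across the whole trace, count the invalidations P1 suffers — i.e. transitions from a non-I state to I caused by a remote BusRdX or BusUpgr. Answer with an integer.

invalidations = 0

step 1: P2: store L0 := 90  ⟶  IIMI  (L0)  txn=BusRdX  M[L0]=80
step 2: P0: store L2 := 91  ⟶  MIII  (L2)  txn=BusRdX  M[L2]=80
step 3: P1: store L6 := 65  ⟶  IMII  (L6)  txn=BusRdX  M[L6]=0
step 4: P0: load  L2  ⟶  MIII  (L2)  txn=∅  M[L2]=80
step 5: P2: store L5 := 26  ⟶  IIMI  (L5)  txn=BusRdX  M[L5]=60
step 6: P3: store L4 := 99  ⟶  IIIM  (L4)  txn=BusRdX  M[L4]=70
step 7: P1: store L2 := 86  ⟶  IMII  (L2)  txn=BusRdX+Flush  M[L2]=91
step 8: P0: load  L4  ⟶  SIIS  (L4)  txn=BusRd+Flush  M[L4]=99
step 9: P2: store L4 := 74  ⟶  IIMI  (L4)  txn=BusRdX  M[L4]=99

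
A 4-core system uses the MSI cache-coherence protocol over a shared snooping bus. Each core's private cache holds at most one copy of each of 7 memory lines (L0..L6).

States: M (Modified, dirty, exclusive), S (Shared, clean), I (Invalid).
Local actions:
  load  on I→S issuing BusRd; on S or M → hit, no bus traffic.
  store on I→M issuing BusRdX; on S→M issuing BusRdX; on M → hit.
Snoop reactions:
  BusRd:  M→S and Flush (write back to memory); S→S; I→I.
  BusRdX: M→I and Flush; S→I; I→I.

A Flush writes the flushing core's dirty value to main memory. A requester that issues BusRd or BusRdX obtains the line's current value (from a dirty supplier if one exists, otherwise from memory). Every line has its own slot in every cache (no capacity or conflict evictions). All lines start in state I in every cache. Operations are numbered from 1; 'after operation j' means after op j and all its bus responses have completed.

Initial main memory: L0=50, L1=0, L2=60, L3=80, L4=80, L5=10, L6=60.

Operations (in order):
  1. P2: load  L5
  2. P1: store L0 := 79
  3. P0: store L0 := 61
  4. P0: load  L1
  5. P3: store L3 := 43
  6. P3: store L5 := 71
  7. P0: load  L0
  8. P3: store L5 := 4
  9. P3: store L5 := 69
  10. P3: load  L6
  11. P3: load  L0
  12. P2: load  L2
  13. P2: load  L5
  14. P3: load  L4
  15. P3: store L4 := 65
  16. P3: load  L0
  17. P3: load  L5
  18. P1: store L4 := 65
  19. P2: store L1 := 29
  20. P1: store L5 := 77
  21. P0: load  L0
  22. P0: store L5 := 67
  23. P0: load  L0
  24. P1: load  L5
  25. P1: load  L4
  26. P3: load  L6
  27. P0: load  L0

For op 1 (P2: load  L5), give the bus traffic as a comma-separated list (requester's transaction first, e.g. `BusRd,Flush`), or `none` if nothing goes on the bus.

  op1 P2: load  L5 → I/I/S/I on L5; bus BusRd; mem=10
  op2 P1: store L0 := 79 → I/M/I/I on L0; bus BusRdX; mem=50
  op3 P0: store L0 := 61 → M/I/I/I on L0; bus BusRdX Flush; mem=79
  op4 P0: load  L1 → S/I/I/I on L1; bus BusRd; mem=0
  op5 P3: store L3 := 43 → I/I/I/M on L3; bus BusRdX; mem=80
  op6 P3: store L5 := 71 → I/I/I/M on L5; bus BusRdX; mem=10
  op7 P0: load  L0 → M/I/I/I on L0; bus (none); mem=79
  op8 P3: store L5 := 4 → I/I/I/M on L5; bus (none); mem=10
  op9 P3: store L5 := 69 → I/I/I/M on L5; bus (none); mem=10
  op10 P3: load  L6 → I/I/I/S on L6; bus BusRd; mem=60
  op11 P3: load  L0 → S/I/I/S on L0; bus BusRd Flush; mem=61
  op12 P2: load  L2 → I/I/S/I on L2; bus BusRd; mem=60
  op13 P2: load  L5 → I/I/S/S on L5; bus BusRd Flush; mem=69
  op14 P3: load  L4 → I/I/I/S on L4; bus BusRd; mem=80
  op15 P3: store L4 := 65 → I/I/I/M on L4; bus BusRdX; mem=80
  op16 P3: load  L0 → S/I/I/S on L0; bus (none); mem=61
  op17 P3: load  L5 → I/I/S/S on L5; bus (none); mem=69
  op18 P1: store L4 := 65 → I/M/I/I on L4; bus BusRdX Flush; mem=65
  op19 P2: store L1 := 29 → I/I/M/I on L1; bus BusRdX; mem=0
  op20 P1: store L5 := 77 → I/M/I/I on L5; bus BusRdX; mem=69
  op21 P0: load  L0 → S/I/I/S on L0; bus (none); mem=61
  op22 P0: store L5 := 67 → M/I/I/I on L5; bus BusRdX Flush; mem=77
  op23 P0: load  L0 → S/I/I/S on L0; bus (none); mem=61
  op24 P1: load  L5 → S/S/I/I on L5; bus BusRd Flush; mem=67
  op25 P1: load  L4 → I/M/I/I on L4; bus (none); mem=65
  op26 P3: load  L6 → I/I/I/S on L6; bus (none); mem=60
  op27 P0: load  L0 → S/I/I/S on L0; bus (none); mem=61

bus = BusRd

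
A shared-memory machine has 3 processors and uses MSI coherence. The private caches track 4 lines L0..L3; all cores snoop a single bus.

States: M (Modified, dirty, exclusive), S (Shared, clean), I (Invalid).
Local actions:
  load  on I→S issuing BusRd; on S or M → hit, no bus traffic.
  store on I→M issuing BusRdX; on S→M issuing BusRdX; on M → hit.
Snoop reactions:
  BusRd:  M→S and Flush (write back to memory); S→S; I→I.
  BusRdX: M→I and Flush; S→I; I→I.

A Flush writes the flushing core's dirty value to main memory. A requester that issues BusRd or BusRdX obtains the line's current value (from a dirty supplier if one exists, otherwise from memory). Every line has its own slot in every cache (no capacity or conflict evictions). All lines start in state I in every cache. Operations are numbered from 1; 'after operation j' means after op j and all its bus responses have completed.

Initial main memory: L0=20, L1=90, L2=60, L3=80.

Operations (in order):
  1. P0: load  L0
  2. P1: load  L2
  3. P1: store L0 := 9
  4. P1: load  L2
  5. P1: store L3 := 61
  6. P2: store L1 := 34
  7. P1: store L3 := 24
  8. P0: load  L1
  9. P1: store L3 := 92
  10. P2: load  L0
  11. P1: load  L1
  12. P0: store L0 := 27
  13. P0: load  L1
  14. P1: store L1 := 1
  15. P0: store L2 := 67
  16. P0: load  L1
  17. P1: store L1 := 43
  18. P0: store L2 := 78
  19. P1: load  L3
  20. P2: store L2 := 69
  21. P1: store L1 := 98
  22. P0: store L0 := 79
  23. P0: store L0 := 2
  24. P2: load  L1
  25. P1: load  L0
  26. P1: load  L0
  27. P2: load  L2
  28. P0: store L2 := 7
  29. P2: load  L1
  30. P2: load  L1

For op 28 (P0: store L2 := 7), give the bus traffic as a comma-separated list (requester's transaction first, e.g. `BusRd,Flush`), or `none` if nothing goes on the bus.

bus = BusRdX,Flush

[1] P0: load  L0 | P0:S(20), P1:I, P2:I | bus: BusRd
[2] P1: load  L2 | P0:I, P1:S(60), P2:I | bus: BusRd
[3] P1: store L0 := 9 | P0:I, P1:M(9), P2:I | bus: BusRdX
[4] P1: load  L2 | P0:I, P1:S(60), P2:I | bus: none
[5] P1: store L3 := 61 | P0:I, P1:M(61), P2:I | bus: BusRdX
[6] P2: store L1 := 34 | P0:I, P1:I, P2:M(34) | bus: BusRdX
[7] P1: store L3 := 24 | P0:I, P1:M(24), P2:I | bus: none
[8] P0: load  L1 | P0:S(34), P1:I, P2:S(34) | bus: BusRd,Flush
[9] P1: store L3 := 92 | P0:I, P1:M(92), P2:I | bus: none
[10] P2: load  L0 | P0:I, P1:S(9), P2:S(9) | bus: BusRd,Flush
[11] P1: load  L1 | P0:S(34), P1:S(34), P2:S(34) | bus: BusRd
[12] P0: store L0 := 27 | P0:M(27), P1:I, P2:I | bus: BusRdX
[13] P0: load  L1 | P0:S(34), P1:S(34), P2:S(34) | bus: none
[14] P1: store L1 := 1 | P0:I, P1:M(1), P2:I | bus: BusRdX
[15] P0: store L2 := 67 | P0:M(67), P1:I, P2:I | bus: BusRdX
[16] P0: load  L1 | P0:S(1), P1:S(1), P2:I | bus: BusRd,Flush
[17] P1: store L1 := 43 | P0:I, P1:M(43), P2:I | bus: BusRdX
[18] P0: store L2 := 78 | P0:M(78), P1:I, P2:I | bus: none
[19] P1: load  L3 | P0:I, P1:M(92), P2:I | bus: none
[20] P2: store L2 := 69 | P0:I, P1:I, P2:M(69) | bus: BusRdX,Flush
[21] P1: store L1 := 98 | P0:I, P1:M(98), P2:I | bus: none
[22] P0: store L0 := 79 | P0:M(79), P1:I, P2:I | bus: none
[23] P0: store L0 := 2 | P0:M(2), P1:I, P2:I | bus: none
[24] P2: load  L1 | P0:I, P1:S(98), P2:S(98) | bus: BusRd,Flush
[25] P1: load  L0 | P0:S(2), P1:S(2), P2:I | bus: BusRd,Flush
[26] P1: load  L0 | P0:S(2), P1:S(2), P2:I | bus: none
[27] P2: load  L2 | P0:I, P1:I, P2:M(69) | bus: none
[28] P0: store L2 := 7 | P0:M(7), P1:I, P2:I | bus: BusRdX,Flush
[29] P2: load  L1 | P0:I, P1:S(98), P2:S(98) | bus: none
[30] P2: load  L1 | P0:I, P1:S(98), P2:S(98) | bus: none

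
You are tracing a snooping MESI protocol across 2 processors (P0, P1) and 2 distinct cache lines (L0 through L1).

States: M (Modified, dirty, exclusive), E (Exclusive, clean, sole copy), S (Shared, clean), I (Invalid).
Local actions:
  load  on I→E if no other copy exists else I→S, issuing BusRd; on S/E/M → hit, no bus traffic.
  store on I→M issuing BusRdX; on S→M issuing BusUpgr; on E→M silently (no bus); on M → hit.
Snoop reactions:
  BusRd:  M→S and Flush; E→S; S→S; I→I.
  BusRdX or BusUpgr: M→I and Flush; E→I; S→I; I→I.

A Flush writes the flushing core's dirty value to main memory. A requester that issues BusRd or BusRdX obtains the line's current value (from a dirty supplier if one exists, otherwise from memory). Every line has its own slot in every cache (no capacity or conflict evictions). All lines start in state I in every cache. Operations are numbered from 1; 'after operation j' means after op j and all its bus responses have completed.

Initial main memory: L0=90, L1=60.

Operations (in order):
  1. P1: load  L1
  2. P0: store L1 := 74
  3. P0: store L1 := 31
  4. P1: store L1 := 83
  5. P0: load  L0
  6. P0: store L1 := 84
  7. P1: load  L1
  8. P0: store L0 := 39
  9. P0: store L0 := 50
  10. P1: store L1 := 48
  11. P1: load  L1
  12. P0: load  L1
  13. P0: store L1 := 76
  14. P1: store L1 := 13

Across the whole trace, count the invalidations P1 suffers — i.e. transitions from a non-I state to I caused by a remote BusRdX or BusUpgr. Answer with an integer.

[1] P1: load  L1 | P0:I, P1:E(60) | bus: BusRd
[2] P0: store L1 := 74 | P0:M(74), P1:I | bus: BusRdX
[3] P0: store L1 := 31 | P0:M(31), P1:I | bus: none
[4] P1: store L1 := 83 | P0:I, P1:M(83) | bus: BusRdX,Flush
[5] P0: load  L0 | P0:E(90), P1:I | bus: BusRd
[6] P0: store L1 := 84 | P0:M(84), P1:I | bus: BusRdX,Flush
[7] P1: load  L1 | P0:S(84), P1:S(84) | bus: BusRd,Flush
[8] P0: store L0 := 39 | P0:M(39), P1:I | bus: none
[9] P0: store L0 := 50 | P0:M(50), P1:I | bus: none
[10] P1: store L1 := 48 | P0:I, P1:M(48) | bus: BusUpgr
[11] P1: load  L1 | P0:I, P1:M(48) | bus: none
[12] P0: load  L1 | P0:S(48), P1:S(48) | bus: BusRd,Flush
[13] P0: store L1 := 76 | P0:M(76), P1:I | bus: BusUpgr
[14] P1: store L1 := 13 | P0:I, P1:M(13) | bus: BusRdX,Flush

invalidations = 3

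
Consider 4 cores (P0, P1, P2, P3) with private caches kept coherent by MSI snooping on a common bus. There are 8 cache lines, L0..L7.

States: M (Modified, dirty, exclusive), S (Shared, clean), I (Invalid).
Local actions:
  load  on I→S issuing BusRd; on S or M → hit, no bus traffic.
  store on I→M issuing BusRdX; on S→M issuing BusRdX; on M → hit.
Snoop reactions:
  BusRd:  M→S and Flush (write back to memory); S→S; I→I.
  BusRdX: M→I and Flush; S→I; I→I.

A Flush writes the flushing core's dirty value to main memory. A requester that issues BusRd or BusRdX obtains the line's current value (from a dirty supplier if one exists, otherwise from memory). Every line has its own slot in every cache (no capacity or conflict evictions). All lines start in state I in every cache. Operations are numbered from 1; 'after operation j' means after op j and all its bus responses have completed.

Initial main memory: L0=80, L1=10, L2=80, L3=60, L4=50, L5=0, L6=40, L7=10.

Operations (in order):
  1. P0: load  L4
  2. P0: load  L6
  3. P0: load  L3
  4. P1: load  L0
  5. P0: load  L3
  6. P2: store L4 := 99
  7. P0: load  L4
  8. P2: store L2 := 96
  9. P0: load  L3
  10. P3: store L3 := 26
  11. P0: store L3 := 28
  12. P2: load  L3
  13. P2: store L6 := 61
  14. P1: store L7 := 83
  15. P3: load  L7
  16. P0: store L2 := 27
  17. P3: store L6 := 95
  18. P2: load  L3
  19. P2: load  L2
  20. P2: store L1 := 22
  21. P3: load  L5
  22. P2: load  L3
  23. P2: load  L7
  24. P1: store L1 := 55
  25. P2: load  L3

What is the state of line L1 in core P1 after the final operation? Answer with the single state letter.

1. P0: load  L4  bus=[BusRd]  L4: P0=S P1=I P2=I P3=I  mem[L4]=50
2. P0: load  L6  bus=[BusRd]  L6: P0=S P1=I P2=I P3=I  mem[L6]=40
3. P0: load  L3  bus=[BusRd]  L3: P0=S P1=I P2=I P3=I  mem[L3]=60
4. P1: load  L0  bus=[BusRd]  L0: P0=I P1=S P2=I P3=I  mem[L0]=80
5. P0: load  L3  bus=[-]  L3: P0=S P1=I P2=I P3=I  mem[L3]=60
6. P2: store L4 := 99  bus=[BusRdX]  L4: P0=I P1=I P2=M P3=I  mem[L4]=50
7. P0: load  L4  bus=[BusRd,Flush]  L4: P0=S P1=I P2=S P3=I  mem[L4]=99
8. P2: store L2 := 96  bus=[BusRdX]  L2: P0=I P1=I P2=M P3=I  mem[L2]=80
9. P0: load  L3  bus=[-]  L3: P0=S P1=I P2=I P3=I  mem[L3]=60
10. P3: store L3 := 26  bus=[BusRdX]  L3: P0=I P1=I P2=I P3=M  mem[L3]=60
11. P0: store L3 := 28  bus=[BusRdX,Flush]  L3: P0=M P1=I P2=I P3=I  mem[L3]=26
12. P2: load  L3  bus=[BusRd,Flush]  L3: P0=S P1=I P2=S P3=I  mem[L3]=28
13. P2: store L6 := 61  bus=[BusRdX]  L6: P0=I P1=I P2=M P3=I  mem[L6]=40
14. P1: store L7 := 83  bus=[BusRdX]  L7: P0=I P1=M P2=I P3=I  mem[L7]=10
15. P3: load  L7  bus=[BusRd,Flush]  L7: P0=I P1=S P2=I P3=S  mem[L7]=83
16. P0: store L2 := 27  bus=[BusRdX,Flush]  L2: P0=M P1=I P2=I P3=I  mem[L2]=96
17. P3: store L6 := 95  bus=[BusRdX,Flush]  L6: P0=I P1=I P2=I P3=M  mem[L6]=61
18. P2: load  L3  bus=[-]  L3: P0=S P1=I P2=S P3=I  mem[L3]=28
19. P2: load  L2  bus=[BusRd,Flush]  L2: P0=S P1=I P2=S P3=I  mem[L2]=27
20. P2: store L1 := 22  bus=[BusRdX]  L1: P0=I P1=I P2=M P3=I  mem[L1]=10
21. P3: load  L5  bus=[BusRd]  L5: P0=I P1=I P2=I P3=S  mem[L5]=0
22. P2: load  L3  bus=[-]  L3: P0=S P1=I P2=S P3=I  mem[L3]=28
23. P2: load  L7  bus=[BusRd]  L7: P0=I P1=S P2=S P3=S  mem[L7]=83
24. P1: store L1 := 55  bus=[BusRdX,Flush]  L1: P0=I P1=M P2=I P3=I  mem[L1]=22
25. P2: load  L3  bus=[-]  L3: P0=S P1=I P2=S P3=I  mem[L3]=28

state = M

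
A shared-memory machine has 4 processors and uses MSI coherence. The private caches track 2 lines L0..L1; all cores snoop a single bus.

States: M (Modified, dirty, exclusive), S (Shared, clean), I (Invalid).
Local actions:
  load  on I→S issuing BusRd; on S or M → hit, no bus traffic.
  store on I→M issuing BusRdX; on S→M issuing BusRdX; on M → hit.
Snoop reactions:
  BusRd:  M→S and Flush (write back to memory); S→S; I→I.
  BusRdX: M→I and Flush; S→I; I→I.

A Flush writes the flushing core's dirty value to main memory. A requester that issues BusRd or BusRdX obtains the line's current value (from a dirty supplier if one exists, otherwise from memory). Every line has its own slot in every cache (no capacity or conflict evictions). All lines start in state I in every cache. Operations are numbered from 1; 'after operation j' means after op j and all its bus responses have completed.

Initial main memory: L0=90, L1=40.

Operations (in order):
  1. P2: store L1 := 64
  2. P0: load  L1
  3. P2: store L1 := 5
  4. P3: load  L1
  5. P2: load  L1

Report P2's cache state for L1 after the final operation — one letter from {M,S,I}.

[1] P2: store L1 := 64 | P0:I, P1:I, P2:M(64), P3:I | bus: BusRdX
[2] P0: load  L1 | P0:S(64), P1:I, P2:S(64), P3:I | bus: BusRd,Flush
[3] P2: store L1 := 5 | P0:I, P1:I, P2:M(5), P3:I | bus: BusRdX
[4] P3: load  L1 | P0:I, P1:I, P2:S(5), P3:S(5) | bus: BusRd,Flush
[5] P2: load  L1 | P0:I, P1:I, P2:S(5), P3:S(5) | bus: none

state = S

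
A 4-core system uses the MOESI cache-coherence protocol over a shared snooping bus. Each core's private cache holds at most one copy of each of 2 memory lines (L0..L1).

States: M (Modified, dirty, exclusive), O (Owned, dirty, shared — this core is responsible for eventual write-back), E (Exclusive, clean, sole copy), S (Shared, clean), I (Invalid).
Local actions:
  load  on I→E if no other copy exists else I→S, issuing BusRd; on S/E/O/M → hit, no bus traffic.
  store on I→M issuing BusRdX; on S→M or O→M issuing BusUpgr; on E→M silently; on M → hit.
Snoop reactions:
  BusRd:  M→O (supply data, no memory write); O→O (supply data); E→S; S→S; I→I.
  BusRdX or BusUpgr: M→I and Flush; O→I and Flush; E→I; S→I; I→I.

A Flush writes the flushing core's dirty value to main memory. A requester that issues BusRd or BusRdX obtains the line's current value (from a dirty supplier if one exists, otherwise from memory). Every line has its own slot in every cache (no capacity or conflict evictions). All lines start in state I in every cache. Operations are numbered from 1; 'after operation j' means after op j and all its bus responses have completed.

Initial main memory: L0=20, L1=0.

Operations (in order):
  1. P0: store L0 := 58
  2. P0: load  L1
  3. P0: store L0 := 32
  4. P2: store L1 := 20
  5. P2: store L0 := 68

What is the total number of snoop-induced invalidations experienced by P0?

  op1 P0: store L0 := 58 → M/I/I/I on L0; bus BusRdX; mem=20
  op2 P0: load  L1 → E/I/I/I on L1; bus BusRd; mem=0
  op3 P0: store L0 := 32 → M/I/I/I on L0; bus (none); mem=20
  op4 P2: store L1 := 20 → I/I/M/I on L1; bus BusRdX; mem=0
  op5 P2: store L0 := 68 → I/I/M/I on L0; bus BusRdX Flush; mem=32

invalidations = 2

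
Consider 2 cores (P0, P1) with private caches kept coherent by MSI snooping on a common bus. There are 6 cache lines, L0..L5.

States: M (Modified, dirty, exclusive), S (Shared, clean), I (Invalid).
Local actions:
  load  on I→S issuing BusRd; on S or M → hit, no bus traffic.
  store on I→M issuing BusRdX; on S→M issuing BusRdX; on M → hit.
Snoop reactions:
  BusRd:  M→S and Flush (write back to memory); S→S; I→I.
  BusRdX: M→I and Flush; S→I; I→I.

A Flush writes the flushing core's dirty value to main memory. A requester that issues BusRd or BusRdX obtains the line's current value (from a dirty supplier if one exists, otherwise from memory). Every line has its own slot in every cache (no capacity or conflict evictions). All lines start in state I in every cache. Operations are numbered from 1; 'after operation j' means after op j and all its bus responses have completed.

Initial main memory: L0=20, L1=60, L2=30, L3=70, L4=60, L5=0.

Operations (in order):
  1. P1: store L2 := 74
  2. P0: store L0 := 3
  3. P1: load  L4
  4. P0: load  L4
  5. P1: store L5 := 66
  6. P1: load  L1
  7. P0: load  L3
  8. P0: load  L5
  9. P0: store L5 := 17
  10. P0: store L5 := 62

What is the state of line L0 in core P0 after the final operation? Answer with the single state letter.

state = M

[1] P1: store L2 := 74 | P0:I, P1:M(74) | bus: BusRdX
[2] P0: store L0 := 3 | P0:M(3), P1:I | bus: BusRdX
[3] P1: load  L4 | P0:I, P1:S(60) | bus: BusRd
[4] P0: load  L4 | P0:S(60), P1:S(60) | bus: BusRd
[5] P1: store L5 := 66 | P0:I, P1:M(66) | bus: BusRdX
[6] P1: load  L1 | P0:I, P1:S(60) | bus: BusRd
[7] P0: load  L3 | P0:S(70), P1:I | bus: BusRd
[8] P0: load  L5 | P0:S(66), P1:S(66) | bus: BusRd,Flush
[9] P0: store L5 := 17 | P0:M(17), P1:I | bus: BusRdX
[10] P0: store L5 := 62 | P0:M(62), P1:I | bus: none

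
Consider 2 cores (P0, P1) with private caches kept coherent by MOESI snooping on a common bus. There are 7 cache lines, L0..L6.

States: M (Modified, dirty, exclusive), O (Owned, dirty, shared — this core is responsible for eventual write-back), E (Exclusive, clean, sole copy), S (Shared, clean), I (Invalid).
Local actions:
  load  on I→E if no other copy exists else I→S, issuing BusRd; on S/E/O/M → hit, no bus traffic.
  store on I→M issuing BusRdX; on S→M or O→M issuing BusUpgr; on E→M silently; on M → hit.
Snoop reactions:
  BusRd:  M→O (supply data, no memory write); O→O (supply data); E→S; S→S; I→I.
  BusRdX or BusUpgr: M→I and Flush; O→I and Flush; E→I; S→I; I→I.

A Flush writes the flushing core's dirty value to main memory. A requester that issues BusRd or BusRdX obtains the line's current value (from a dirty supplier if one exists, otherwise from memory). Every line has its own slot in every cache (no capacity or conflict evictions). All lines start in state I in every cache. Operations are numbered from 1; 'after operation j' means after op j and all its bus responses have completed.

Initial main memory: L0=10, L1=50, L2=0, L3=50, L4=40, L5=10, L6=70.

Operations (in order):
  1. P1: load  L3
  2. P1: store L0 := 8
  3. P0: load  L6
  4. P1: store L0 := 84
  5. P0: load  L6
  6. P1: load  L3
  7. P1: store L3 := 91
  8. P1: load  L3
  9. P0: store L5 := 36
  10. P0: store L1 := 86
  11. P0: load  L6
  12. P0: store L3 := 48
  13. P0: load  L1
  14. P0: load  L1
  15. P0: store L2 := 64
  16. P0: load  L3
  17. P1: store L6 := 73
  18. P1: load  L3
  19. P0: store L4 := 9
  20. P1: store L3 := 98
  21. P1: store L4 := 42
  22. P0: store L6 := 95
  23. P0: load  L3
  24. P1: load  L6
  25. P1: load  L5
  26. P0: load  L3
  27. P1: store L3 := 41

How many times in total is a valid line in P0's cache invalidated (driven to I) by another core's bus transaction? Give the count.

invalidations = 4

step 1: P1: load  L3  ⟶  IE  (L3)  txn=BusRd  M[L3]=50
step 2: P1: store L0 := 8  ⟶  IM  (L0)  txn=BusRdX  M[L0]=10
step 3: P0: load  L6  ⟶  EI  (L6)  txn=BusRd  M[L6]=70
step 4: P1: store L0 := 84  ⟶  IM  (L0)  txn=∅  M[L0]=10
step 5: P0: load  L6  ⟶  EI  (L6)  txn=∅  M[L6]=70
step 6: P1: load  L3  ⟶  IE  (L3)  txn=∅  M[L3]=50
step 7: P1: store L3 := 91  ⟶  IM  (L3)  txn=∅  M[L3]=50
step 8: P1: load  L3  ⟶  IM  (L3)  txn=∅  M[L3]=50
step 9: P0: store L5 := 36  ⟶  MI  (L5)  txn=BusRdX  M[L5]=10
step 10: P0: store L1 := 86  ⟶  MI  (L1)  txn=BusRdX  M[L1]=50
step 11: P0: load  L6  ⟶  EI  (L6)  txn=∅  M[L6]=70
step 12: P0: store L3 := 48  ⟶  MI  (L3)  txn=BusRdX+Flush  M[L3]=91
step 13: P0: load  L1  ⟶  MI  (L1)  txn=∅  M[L1]=50
step 14: P0: load  L1  ⟶  MI  (L1)  txn=∅  M[L1]=50
step 15: P0: store L2 := 64  ⟶  MI  (L2)  txn=BusRdX  M[L2]=0
step 16: P0: load  L3  ⟶  MI  (L3)  txn=∅  M[L3]=91
step 17: P1: store L6 := 73  ⟶  IM  (L6)  txn=BusRdX  M[L6]=70
step 18: P1: load  L3  ⟶  OS  (L3)  txn=BusRd  M[L3]=91
step 19: P0: store L4 := 9  ⟶  MI  (L4)  txn=BusRdX  M[L4]=40
step 20: P1: store L3 := 98  ⟶  IM  (L3)  txn=BusUpgr+Flush  M[L3]=48
step 21: P1: store L4 := 42  ⟶  IM  (L4)  txn=BusRdX+Flush  M[L4]=9
step 22: P0: store L6 := 95  ⟶  MI  (L6)  txn=BusRdX+Flush  M[L6]=73
step 23: P0: load  L3  ⟶  SO  (L3)  txn=BusRd  M[L3]=48
step 24: P1: load  L6  ⟶  OS  (L6)  txn=BusRd  M[L6]=73
step 25: P1: load  L5  ⟶  OS  (L5)  txn=BusRd  M[L5]=10
step 26: P0: load  L3  ⟶  SO  (L3)  txn=∅  M[L3]=48
step 27: P1: store L3 := 41  ⟶  IM  (L3)  txn=BusUpgr  M[L3]=48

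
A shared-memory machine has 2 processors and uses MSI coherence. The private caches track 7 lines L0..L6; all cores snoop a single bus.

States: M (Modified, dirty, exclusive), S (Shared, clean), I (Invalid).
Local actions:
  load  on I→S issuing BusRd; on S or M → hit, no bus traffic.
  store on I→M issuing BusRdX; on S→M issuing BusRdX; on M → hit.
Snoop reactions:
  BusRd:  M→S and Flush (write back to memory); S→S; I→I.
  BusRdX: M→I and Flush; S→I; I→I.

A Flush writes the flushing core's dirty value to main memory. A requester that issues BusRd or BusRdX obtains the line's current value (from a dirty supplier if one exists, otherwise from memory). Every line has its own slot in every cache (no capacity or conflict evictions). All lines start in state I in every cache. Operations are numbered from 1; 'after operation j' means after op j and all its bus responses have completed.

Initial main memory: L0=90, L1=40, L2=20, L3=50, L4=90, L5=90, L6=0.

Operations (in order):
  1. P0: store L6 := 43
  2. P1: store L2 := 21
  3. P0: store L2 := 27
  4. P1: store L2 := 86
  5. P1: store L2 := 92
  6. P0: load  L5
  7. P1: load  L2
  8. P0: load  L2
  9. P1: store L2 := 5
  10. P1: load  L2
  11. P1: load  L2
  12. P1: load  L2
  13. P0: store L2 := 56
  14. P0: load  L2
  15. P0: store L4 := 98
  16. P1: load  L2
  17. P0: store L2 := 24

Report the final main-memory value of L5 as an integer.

memory[L5] = 90

[1] P0: store L6 := 43 | P0:M(43), P1:I | bus: BusRdX
[2] P1: store L2 := 21 | P0:I, P1:M(21) | bus: BusRdX
[3] P0: store L2 := 27 | P0:M(27), P1:I | bus: BusRdX,Flush
[4] P1: store L2 := 86 | P0:I, P1:M(86) | bus: BusRdX,Flush
[5] P1: store L2 := 92 | P0:I, P1:M(92) | bus: none
[6] P0: load  L5 | P0:S(90), P1:I | bus: BusRd
[7] P1: load  L2 | P0:I, P1:M(92) | bus: none
[8] P0: load  L2 | P0:S(92), P1:S(92) | bus: BusRd,Flush
[9] P1: store L2 := 5 | P0:I, P1:M(5) | bus: BusRdX
[10] P1: load  L2 | P0:I, P1:M(5) | bus: none
[11] P1: load  L2 | P0:I, P1:M(5) | bus: none
[12] P1: load  L2 | P0:I, P1:M(5) | bus: none
[13] P0: store L2 := 56 | P0:M(56), P1:I | bus: BusRdX,Flush
[14] P0: load  L2 | P0:M(56), P1:I | bus: none
[15] P0: store L4 := 98 | P0:M(98), P1:I | bus: BusRdX
[16] P1: load  L2 | P0:S(56), P1:S(56) | bus: BusRd,Flush
[17] P0: store L2 := 24 | P0:M(24), P1:I | bus: BusRdX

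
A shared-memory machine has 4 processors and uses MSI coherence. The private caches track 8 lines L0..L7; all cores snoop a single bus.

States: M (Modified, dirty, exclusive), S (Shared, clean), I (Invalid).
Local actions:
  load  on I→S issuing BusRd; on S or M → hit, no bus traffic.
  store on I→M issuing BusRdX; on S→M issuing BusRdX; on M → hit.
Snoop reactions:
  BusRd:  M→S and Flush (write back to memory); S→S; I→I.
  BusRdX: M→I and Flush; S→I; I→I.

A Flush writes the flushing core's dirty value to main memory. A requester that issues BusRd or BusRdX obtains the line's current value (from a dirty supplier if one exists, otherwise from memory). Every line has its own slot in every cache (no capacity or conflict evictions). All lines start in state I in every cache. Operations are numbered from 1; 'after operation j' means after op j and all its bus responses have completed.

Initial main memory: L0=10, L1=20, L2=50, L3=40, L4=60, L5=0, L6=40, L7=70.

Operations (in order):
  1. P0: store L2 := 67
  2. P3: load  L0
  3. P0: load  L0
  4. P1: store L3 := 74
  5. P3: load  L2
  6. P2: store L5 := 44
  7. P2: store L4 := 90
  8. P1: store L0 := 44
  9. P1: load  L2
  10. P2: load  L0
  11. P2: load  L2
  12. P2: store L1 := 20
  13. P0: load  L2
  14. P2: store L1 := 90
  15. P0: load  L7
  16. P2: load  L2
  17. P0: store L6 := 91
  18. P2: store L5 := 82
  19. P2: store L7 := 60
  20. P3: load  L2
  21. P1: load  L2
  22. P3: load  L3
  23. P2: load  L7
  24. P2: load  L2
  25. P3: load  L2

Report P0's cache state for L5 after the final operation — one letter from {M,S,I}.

1. P0: store L2 := 67  bus=[BusRdX]  L2: P0=M P1=I P2=I P3=I  mem[L2]=50
2. P3: load  L0  bus=[BusRd]  L0: P0=I P1=I P2=I P3=S  mem[L0]=10
3. P0: load  L0  bus=[BusRd]  L0: P0=S P1=I P2=I P3=S  mem[L0]=10
4. P1: store L3 := 74  bus=[BusRdX]  L3: P0=I P1=M P2=I P3=I  mem[L3]=40
5. P3: load  L2  bus=[BusRd,Flush]  L2: P0=S P1=I P2=I P3=S  mem[L2]=67
6. P2: store L5 := 44  bus=[BusRdX]  L5: P0=I P1=I P2=M P3=I  mem[L5]=0
7. P2: store L4 := 90  bus=[BusRdX]  L4: P0=I P1=I P2=M P3=I  mem[L4]=60
8. P1: store L0 := 44  bus=[BusRdX]  L0: P0=I P1=M P2=I P3=I  mem[L0]=10
9. P1: load  L2  bus=[BusRd]  L2: P0=S P1=S P2=I P3=S  mem[L2]=67
10. P2: load  L0  bus=[BusRd,Flush]  L0: P0=I P1=S P2=S P3=I  mem[L0]=44
11. P2: load  L2  bus=[BusRd]  L2: P0=S P1=S P2=S P3=S  mem[L2]=67
12. P2: store L1 := 20  bus=[BusRdX]  L1: P0=I P1=I P2=M P3=I  mem[L1]=20
13. P0: load  L2  bus=[-]  L2: P0=S P1=S P2=S P3=S  mem[L2]=67
14. P2: store L1 := 90  bus=[-]  L1: P0=I P1=I P2=M P3=I  mem[L1]=20
15. P0: load  L7  bus=[BusRd]  L7: P0=S P1=I P2=I P3=I  mem[L7]=70
16. P2: load  L2  bus=[-]  L2: P0=S P1=S P2=S P3=S  mem[L2]=67
17. P0: store L6 := 91  bus=[BusRdX]  L6: P0=M P1=I P2=I P3=I  mem[L6]=40
18. P2: store L5 := 82  bus=[-]  L5: P0=I P1=I P2=M P3=I  mem[L5]=0
19. P2: store L7 := 60  bus=[BusRdX]  L7: P0=I P1=I P2=M P3=I  mem[L7]=70
20. P3: load  L2  bus=[-]  L2: P0=S P1=S P2=S P3=S  mem[L2]=67
21. P1: load  L2  bus=[-]  L2: P0=S P1=S P2=S P3=S  mem[L2]=67
22. P3: load  L3  bus=[BusRd,Flush]  L3: P0=I P1=S P2=I P3=S  mem[L3]=74
23. P2: load  L7  bus=[-]  L7: P0=I P1=I P2=M P3=I  mem[L7]=70
24. P2: load  L2  bus=[-]  L2: P0=S P1=S P2=S P3=S  mem[L2]=67
25. P3: load  L2  bus=[-]  L2: P0=S P1=S P2=S P3=S  mem[L2]=67

state = I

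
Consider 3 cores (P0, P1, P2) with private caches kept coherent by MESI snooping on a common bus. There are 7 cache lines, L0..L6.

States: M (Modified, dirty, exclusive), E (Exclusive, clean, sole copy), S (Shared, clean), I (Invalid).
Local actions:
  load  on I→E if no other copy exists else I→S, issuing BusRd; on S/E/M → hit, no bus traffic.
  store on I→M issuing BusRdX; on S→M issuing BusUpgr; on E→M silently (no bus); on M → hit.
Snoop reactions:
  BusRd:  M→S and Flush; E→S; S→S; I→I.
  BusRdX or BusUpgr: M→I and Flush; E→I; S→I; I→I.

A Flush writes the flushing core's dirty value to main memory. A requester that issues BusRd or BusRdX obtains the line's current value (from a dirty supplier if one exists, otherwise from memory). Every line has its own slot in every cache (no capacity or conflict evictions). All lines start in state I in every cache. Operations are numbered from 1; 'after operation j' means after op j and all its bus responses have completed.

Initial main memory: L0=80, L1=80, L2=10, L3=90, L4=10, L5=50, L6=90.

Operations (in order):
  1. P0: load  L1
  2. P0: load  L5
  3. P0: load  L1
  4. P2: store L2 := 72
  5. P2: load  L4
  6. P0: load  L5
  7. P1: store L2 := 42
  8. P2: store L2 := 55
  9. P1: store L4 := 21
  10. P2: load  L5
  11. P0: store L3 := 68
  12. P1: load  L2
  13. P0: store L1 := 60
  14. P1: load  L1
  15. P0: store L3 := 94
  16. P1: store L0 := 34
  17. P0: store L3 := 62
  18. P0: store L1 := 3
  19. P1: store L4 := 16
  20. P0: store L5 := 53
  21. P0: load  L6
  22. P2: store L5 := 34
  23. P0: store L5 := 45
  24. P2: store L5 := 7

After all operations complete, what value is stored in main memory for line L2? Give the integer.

  op1 P0: load  L1 → E/I/I on L1; bus BusRd; mem=80
  op2 P0: load  L5 → E/I/I on L5; bus BusRd; mem=50
  op3 P0: load  L1 → E/I/I on L1; bus (none); mem=80
  op4 P2: store L2 := 72 → I/I/M on L2; bus BusRdX; mem=10
  op5 P2: load  L4 → I/I/E on L4; bus BusRd; mem=10
  op6 P0: load  L5 → E/I/I on L5; bus (none); mem=50
  op7 P1: store L2 := 42 → I/M/I on L2; bus BusRdX Flush; mem=72
  op8 P2: store L2 := 55 → I/I/M on L2; bus BusRdX Flush; mem=42
  op9 P1: store L4 := 21 → I/M/I on L4; bus BusRdX; mem=10
  op10 P2: load  L5 → S/I/S on L5; bus BusRd; mem=50
  op11 P0: store L3 := 68 → M/I/I on L3; bus BusRdX; mem=90
  op12 P1: load  L2 → I/S/S on L2; bus BusRd Flush; mem=55
  op13 P0: store L1 := 60 → M/I/I on L1; bus (none); mem=80
  op14 P1: load  L1 → S/S/I on L1; bus BusRd Flush; mem=60
  op15 P0: store L3 := 94 → M/I/I on L3; bus (none); mem=90
  op16 P1: store L0 := 34 → I/M/I on L0; bus BusRdX; mem=80
  op17 P0: store L3 := 62 → M/I/I on L3; bus (none); mem=90
  op18 P0: store L1 := 3 → M/I/I on L1; bus BusUpgr; mem=60
  op19 P1: store L4 := 16 → I/M/I on L4; bus (none); mem=10
  op20 P0: store L5 := 53 → M/I/I on L5; bus BusUpgr; mem=50
  op21 P0: load  L6 → E/I/I on L6; bus BusRd; mem=90
  op22 P2: store L5 := 34 → I/I/M on L5; bus BusRdX Flush; mem=53
  op23 P0: store L5 := 45 → M/I/I on L5; bus BusRdX Flush; mem=34
  op24 P2: store L5 := 7 → I/I/M on L5; bus BusRdX Flush; mem=45

memory[L2] = 55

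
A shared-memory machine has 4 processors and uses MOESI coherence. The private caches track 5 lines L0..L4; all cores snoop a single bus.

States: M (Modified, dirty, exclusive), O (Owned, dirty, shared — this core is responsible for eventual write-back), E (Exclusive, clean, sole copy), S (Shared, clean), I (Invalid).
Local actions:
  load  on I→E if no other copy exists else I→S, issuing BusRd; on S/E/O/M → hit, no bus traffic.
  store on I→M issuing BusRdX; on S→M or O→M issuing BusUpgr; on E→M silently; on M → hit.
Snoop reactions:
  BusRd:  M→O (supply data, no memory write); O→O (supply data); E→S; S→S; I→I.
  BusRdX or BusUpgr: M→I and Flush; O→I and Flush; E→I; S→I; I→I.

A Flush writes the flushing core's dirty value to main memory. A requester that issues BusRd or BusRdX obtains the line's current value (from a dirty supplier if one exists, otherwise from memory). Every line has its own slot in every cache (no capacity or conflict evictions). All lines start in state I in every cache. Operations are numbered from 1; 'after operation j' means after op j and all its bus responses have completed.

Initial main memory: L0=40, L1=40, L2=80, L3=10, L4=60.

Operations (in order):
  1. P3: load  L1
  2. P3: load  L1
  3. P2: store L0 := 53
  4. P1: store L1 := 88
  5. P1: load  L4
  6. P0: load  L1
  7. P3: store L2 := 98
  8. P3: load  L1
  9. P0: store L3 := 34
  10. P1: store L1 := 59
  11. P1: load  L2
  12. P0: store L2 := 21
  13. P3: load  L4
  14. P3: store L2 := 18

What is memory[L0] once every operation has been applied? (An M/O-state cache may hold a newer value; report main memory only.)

[1] P3: load  L1 | P0:I, P1:I, P2:I, P3:E(40) | bus: BusRd
[2] P3: load  L1 | P0:I, P1:I, P2:I, P3:E(40) | bus: none
[3] P2: store L0 := 53 | P0:I, P1:I, P2:M(53), P3:I | bus: BusRdX
[4] P1: store L1 := 88 | P0:I, P1:M(88), P2:I, P3:I | bus: BusRdX
[5] P1: load  L4 | P0:I, P1:E(60), P2:I, P3:I | bus: BusRd
[6] P0: load  L1 | P0:S(88), P1:O(88), P2:I, P3:I | bus: BusRd
[7] P3: store L2 := 98 | P0:I, P1:I, P2:I, P3:M(98) | bus: BusRdX
[8] P3: load  L1 | P0:S(88), P1:O(88), P2:I, P3:S(88) | bus: BusRd
[9] P0: store L3 := 34 | P0:M(34), P1:I, P2:I, P3:I | bus: BusRdX
[10] P1: store L1 := 59 | P0:I, P1:M(59), P2:I, P3:I | bus: BusUpgr
[11] P1: load  L2 | P0:I, P1:S(98), P2:I, P3:O(98) | bus: BusRd
[12] P0: store L2 := 21 | P0:M(21), P1:I, P2:I, P3:I | bus: BusRdX,Flush
[13] P3: load  L4 | P0:I, P1:S(60), P2:I, P3:S(60) | bus: BusRd
[14] P3: store L2 := 18 | P0:I, P1:I, P2:I, P3:M(18) | bus: BusRdX,Flush

memory[L0] = 40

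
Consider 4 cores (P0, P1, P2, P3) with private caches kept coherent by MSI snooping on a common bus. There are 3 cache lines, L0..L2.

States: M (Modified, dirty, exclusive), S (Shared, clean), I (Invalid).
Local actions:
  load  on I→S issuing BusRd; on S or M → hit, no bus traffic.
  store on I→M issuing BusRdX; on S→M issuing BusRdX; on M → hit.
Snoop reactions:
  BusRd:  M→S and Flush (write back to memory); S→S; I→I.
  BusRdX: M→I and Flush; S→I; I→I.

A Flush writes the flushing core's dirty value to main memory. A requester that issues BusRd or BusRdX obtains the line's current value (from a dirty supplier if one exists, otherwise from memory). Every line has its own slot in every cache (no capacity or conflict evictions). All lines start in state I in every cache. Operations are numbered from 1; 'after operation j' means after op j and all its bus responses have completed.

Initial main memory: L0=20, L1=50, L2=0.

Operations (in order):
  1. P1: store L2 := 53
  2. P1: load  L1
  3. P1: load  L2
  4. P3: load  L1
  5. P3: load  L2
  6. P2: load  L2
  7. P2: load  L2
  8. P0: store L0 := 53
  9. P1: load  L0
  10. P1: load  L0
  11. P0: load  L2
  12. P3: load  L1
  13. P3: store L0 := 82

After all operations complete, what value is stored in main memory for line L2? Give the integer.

  op1 P1: store L2 := 53 → I/M/I/I on L2; bus BusRdX; mem=0
  op2 P1: load  L1 → I/S/I/I on L1; bus BusRd; mem=50
  op3 P1: load  L2 → I/M/I/I on L2; bus (none); mem=0
  op4 P3: load  L1 → I/S/I/S on L1; bus BusRd; mem=50
  op5 P3: load  L2 → I/S/I/S on L2; bus BusRd Flush; mem=53
  op6 P2: load  L2 → I/S/S/S on L2; bus BusRd; mem=53
  op7 P2: load  L2 → I/S/S/S on L2; bus (none); mem=53
  op8 P0: store L0 := 53 → M/I/I/I on L0; bus BusRdX; mem=20
  op9 P1: load  L0 → S/S/I/I on L0; bus BusRd Flush; mem=53
  op10 P1: load  L0 → S/S/I/I on L0; bus (none); mem=53
  op11 P0: load  L2 → S/S/S/S on L2; bus BusRd; mem=53
  op12 P3: load  L1 → I/S/I/S on L1; bus (none); mem=50
  op13 P3: store L0 := 82 → I/I/I/M on L0; bus BusRdX; mem=53

memory[L2] = 53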